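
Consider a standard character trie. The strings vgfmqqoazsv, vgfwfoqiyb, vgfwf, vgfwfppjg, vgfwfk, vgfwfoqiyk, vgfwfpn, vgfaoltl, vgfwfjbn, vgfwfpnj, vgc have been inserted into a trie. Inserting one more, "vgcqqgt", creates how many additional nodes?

4

Walking "vgcqqgt" from the root, the first 3 characters ("vgc") follow existing edges; "q" is the first miss.
So 7 − 3 = 4 new nodes.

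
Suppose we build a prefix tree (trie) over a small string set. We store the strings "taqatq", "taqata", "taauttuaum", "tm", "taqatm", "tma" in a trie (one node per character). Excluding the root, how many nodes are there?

18

Insert word by word; a character creates a node only if that edge doesn't already exist:
  "taqatq" → 6 new (t, a, q, a, t, q)
  "taqata" → prefix "taqat" already present; 1 new (a)
  "taauttuaum" → prefix "ta" already present; 8 new (a, u, t, t, u, a, u, m)
  "tm" → prefix "t" already present; 1 new (m)
  "taqatm" → prefix "taqat" already present; 1 new (m)
  "tma" → prefix "tm" already present; 1 new (a)
Total nodes = 6 + 1 + 8 + 1 + 1 + 1 = 18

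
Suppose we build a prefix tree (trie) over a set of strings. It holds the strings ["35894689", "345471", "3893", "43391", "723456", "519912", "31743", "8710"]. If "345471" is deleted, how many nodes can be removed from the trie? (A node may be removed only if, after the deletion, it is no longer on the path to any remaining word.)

Walk "345471" from the leaf back toward the root, removing each node that no remaining word uses.
The suffix "45471" (5 nodes) is used only by "345471"; the node for "3" still has the child "5", so pruning stops there.
Nodes removed: 5

5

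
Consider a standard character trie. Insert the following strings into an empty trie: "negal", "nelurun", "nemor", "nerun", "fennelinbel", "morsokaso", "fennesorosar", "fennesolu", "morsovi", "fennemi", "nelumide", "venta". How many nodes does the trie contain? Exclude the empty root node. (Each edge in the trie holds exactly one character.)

Insert word by word; a character creates a node only if that edge doesn't already exist:
  "negal" → 5 new (n, e, g, a, l)
  "nelurun" → prefix "ne" already present; 5 new (l, u, r, u, n)
  "nemor" → prefix "ne" already present; 3 new (m, o, r)
  "nerun" → prefix "ne" already present; 3 new (r, u, n)
  "fennelinbel" → 11 new (f, e, n, n, e, l, i, n, b, e, l)
  "morsokaso" → 9 new (m, o, r, s, o, k, a, s, o)
  "fennesorosar" → prefix "fenne" already present; 7 new (s, o, r, o, s, a, r)
  "fennesolu" → prefix "fenneso" already present; 2 new (l, u)
  "morsovi" → prefix "morso" already present; 2 new (v, i)
  "fennemi" → prefix "fenne" already present; 2 new (m, i)
  "nelumide" → prefix "nelu" already present; 4 new (m, i, d, e)
  "venta" → 5 new (v, e, n, t, a)
Total nodes = 5 + 5 + 3 + 3 + 11 + 9 + 7 + 2 + 2 + 2 + 4 + 5 = 58

58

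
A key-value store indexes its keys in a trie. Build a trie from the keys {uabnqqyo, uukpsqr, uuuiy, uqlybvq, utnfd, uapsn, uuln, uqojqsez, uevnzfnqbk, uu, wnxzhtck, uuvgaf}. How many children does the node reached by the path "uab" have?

1

Walk "uab" from the root, arriving at one node.
Characters that immediately follow "uab" among the stored strings: {n}.
That node has 1 child edge.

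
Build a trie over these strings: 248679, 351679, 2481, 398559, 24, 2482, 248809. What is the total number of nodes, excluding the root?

22

Count nodes per top-level branch (shared prefixes stored once):
  '2'-branch (24, 2481, 2482, 248679, 248809): 11 nodes
  '3'-branch (351679, 398559): 11 nodes
Sum: 22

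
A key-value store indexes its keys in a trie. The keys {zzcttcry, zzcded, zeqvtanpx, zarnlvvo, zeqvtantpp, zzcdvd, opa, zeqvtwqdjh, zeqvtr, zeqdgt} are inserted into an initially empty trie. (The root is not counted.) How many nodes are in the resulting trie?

Insert word by word; a character creates a node only if that edge doesn't already exist:
  "zzcttcry" → 8 new (z, z, c, t, t, c, r, y)
  "zzcded" → prefix "zzc" already present; 3 new (d, e, d)
  "zeqvtanpx" → prefix "z" already present; 8 new (e, q, v, t, a, n, p, x)
  "zarnlvvo" → prefix "z" already present; 7 new (a, r, n, l, v, v, o)
  "zeqvtantpp" → prefix "zeqvtan" already present; 3 new (t, p, p)
  "zzcdvd" → prefix "zzcd" already present; 2 new (v, d)
  "opa" → 3 new (o, p, a)
  "zeqvtwqdjh" → prefix "zeqvt" already present; 5 new (w, q, d, j, h)
  "zeqvtr" → prefix "zeqvt" already present; 1 new (r)
  "zeqdgt" → prefix "zeq" already present; 3 new (d, g, t)
Total nodes = 8 + 3 + 8 + 7 + 3 + 2 + 3 + 5 + 1 + 3 = 43

43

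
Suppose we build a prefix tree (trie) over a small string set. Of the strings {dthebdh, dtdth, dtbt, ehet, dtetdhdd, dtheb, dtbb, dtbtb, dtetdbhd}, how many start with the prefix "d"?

8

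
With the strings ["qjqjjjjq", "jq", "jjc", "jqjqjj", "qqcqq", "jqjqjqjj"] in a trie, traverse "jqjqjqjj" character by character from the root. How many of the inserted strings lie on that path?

2

Traverse "jqjqjqjj" character by character; count nodes along the way that are marked as word ends.
Prefixes of the query that are stored words: "jq", "jqjqjqjj"
Count: 2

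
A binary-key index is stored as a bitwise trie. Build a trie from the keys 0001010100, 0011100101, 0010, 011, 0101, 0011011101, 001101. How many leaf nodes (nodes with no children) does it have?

6

Leaves are exactly the stored words that no other stored word extends.
Those words: "0001010100", "0010", "0011011101", "0011100101", "0101", "011"
Leaf count: 6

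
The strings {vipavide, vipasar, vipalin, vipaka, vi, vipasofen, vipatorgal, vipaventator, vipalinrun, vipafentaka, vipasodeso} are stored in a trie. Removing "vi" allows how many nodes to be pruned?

0

A node on "vi"'s path can go only if nothing else ends at it or branches off below it.
Every node on "vi" is still needed (e.g. by "vipavide"), so nothing is freed.
Nodes removed: 0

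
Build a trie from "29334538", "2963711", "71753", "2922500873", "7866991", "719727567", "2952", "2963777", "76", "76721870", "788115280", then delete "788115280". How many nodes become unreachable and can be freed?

A node on "788115280"'s path can go only if nothing else ends at it or branches off below it.
The suffix "8115280" (7 nodes) is used only by "788115280"; the node for "78" still has the child "6", so pruning stops there.
Nodes removed: 7

7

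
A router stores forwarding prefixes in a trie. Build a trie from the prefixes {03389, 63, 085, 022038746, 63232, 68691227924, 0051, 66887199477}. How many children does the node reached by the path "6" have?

The children of the "6" node are the distinct next characters among strings starting with "6".
Characters that immediately follow "6" among the stored strings: {3, 6, 8}.
That node has 3 child edges.

3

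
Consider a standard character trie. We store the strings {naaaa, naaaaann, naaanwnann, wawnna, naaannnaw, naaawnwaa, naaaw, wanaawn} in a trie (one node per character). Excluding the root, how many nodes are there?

34

For each word, the new-node count is its length minus the longest prefix already in the trie:
  "naaaa" → 5 new (n, a, a, a, a)
  "naaaaann" → prefix "naaaa" already present; 3 new (a, n, n)
  "naaanwnann" → prefix "naaa" already present; 6 new (n, w, n, a, n, n)
  "wawnna" → 6 new (w, a, w, n, n, a)
  "naaannnaw" → prefix "naaan" already present; 4 new (n, n, a, w)
  "naaawnwaa" → prefix "naaa" already present; 5 new (w, n, w, a, a)
  "naaaw" → prefix "naaaw" already present; 0 new (none)
  "wanaawn" → prefix "wa" already present; 5 new (n, a, a, w, n)
Total nodes = 5 + 3 + 6 + 6 + 4 + 5 + 0 + 5 = 34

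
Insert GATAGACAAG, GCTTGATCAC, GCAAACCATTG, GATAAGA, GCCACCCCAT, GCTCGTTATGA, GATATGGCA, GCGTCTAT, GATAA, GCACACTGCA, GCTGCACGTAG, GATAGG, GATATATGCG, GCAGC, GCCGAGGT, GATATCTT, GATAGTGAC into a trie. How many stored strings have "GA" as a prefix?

Walk to "GA"; the words in its subtree are exactly those with that prefix.
Matches: "GATAA", "GATAAGA", "GATAGACAAG", "GATAGG", "GATAGTGAC", "GATATATGCG", "GATATCTT", "GATATGGCA"
Count: 8

8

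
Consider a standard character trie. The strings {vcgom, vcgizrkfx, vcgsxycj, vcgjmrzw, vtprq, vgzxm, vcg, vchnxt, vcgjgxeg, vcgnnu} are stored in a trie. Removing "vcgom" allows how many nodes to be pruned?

2

Walk "vcgom" from the leaf back toward the root, removing each node that no remaining word uses.
The suffix "om" (2 nodes) is used only by "vcgom"; the node for "vcg" still has the child "i", so pruning stops there.
Nodes removed: 2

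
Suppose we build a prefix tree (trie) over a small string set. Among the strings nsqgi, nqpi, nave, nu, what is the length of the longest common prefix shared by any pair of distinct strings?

1

Look for the deepest trie node that still has at least two words in its subtree.
e.g. "nave" and "nqpi" share the prefix "n" of length 1; no pair shares a longer one.
Longest shared-prefix length: 1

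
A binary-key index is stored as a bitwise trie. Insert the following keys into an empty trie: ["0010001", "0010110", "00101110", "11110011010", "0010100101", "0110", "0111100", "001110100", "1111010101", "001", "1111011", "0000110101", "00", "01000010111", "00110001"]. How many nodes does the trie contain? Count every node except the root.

68

For each word, the new-node count is its length minus the longest prefix already in the trie:
  "0010001" → 7 new (0, 0, 1, 0, 0, 0, 1)
  "0010110" → prefix "0010" already present; 3 new (1, 1, 0)
  "00101110" → prefix "001011" already present; 2 new (1, 0)
  "11110011010" → 11 new (1, 1, 1, 1, 0, 0, 1, 1, 0, 1, 0)
  "0010100101" → prefix "00101" already present; 5 new (0, 0, 1, 0, 1)
  "0110" → prefix "0" already present; 3 new (1, 1, 0)
  "0111100" → prefix "011" already present; 4 new (1, 1, 0, 0)
  "001110100" → prefix "001" already present; 6 new (1, 1, 0, 1, 0, 0)
  "1111010101" → prefix "11110" already present; 5 new (1, 0, 1, 0, 1)
  "001" → prefix "001" already present; 0 new (none)
  "1111011" → prefix "111101" already present; 1 new (1)
  "0000110101" → prefix "00" already present; 8 new (0, 0, 1, 1, 0, 1, 0, 1)
  "00" → prefix "00" already present; 0 new (none)
  "01000010111" → prefix "01" already present; 9 new (0, 0, 0, 0, 1, 0, 1, 1, 1)
  "00110001" → prefix "0011" already present; 4 new (0, 0, 0, 1)
Total nodes = 7 + 3 + 2 + 11 + 5 + 3 + 4 + 6 + 5 + 0 + 1 + 8 + 0 + 9 + 4 = 68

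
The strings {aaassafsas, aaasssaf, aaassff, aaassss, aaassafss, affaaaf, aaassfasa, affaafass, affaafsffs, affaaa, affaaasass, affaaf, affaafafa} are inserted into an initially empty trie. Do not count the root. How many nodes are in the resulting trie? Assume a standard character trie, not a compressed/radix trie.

Trace insertions, counting only characters that open a new branch:
  "aaassafsas" → 10 new (a, a, a, s, s, a, f, s, a, s)
  "aaasssaf" → prefix "aaass" already present; 3 new (s, a, f)
  "aaassff" → prefix "aaass" already present; 2 new (f, f)
  "aaassss" → prefix "aaasss" already present; 1 new (s)
  "aaassafss" → prefix "aaassafs" already present; 1 new (s)
  "affaaaf" → prefix "a" already present; 6 new (f, f, a, a, a, f)
  "aaassfasa" → prefix "aaassf" already present; 3 new (a, s, a)
  "affaafass" → prefix "affaa" already present; 4 new (f, a, s, s)
  "affaafsffs" → prefix "affaaf" already present; 4 new (s, f, f, s)
  "affaaa" → prefix "affaaa" already present; 0 new (none)
  "affaaasass" → prefix "affaaa" already present; 4 new (s, a, s, s)
  "affaaf" → prefix "affaaf" already present; 0 new (none)
  "affaafafa" → prefix "affaafa" already present; 2 new (f, a)
Total nodes = 10 + 3 + 2 + 1 + 1 + 6 + 3 + 4 + 4 + 0 + 4 + 0 + 2 = 40

40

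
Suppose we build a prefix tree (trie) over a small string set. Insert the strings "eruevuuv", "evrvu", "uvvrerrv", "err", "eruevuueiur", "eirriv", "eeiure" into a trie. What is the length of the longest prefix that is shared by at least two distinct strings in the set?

Equivalently: take the maximum, over all pairs, of their longest common prefix length.
"eruevuueiur" and "eruevuuv" agree on "eruevuu" (7 characters) before diverging; nothing deeper is shared.
Longest shared-prefix length: 7

7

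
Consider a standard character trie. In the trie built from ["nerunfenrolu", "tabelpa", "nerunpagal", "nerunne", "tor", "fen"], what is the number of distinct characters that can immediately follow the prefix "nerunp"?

1

Walk "nerunp" from the root, arriving at one node.
Distinct next characters after "nerunp": a.
That node has 1 child edge.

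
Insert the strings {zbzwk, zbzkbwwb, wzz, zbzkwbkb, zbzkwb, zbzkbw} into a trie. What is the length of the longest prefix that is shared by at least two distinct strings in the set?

Equivalently: take the maximum, over all pairs, of their longest common prefix length.
"zbzkbw" and "zbzkbwwb" agree on "zbzkbw" (6 characters) before diverging; nothing deeper is shared.
Longest shared-prefix length: 6

6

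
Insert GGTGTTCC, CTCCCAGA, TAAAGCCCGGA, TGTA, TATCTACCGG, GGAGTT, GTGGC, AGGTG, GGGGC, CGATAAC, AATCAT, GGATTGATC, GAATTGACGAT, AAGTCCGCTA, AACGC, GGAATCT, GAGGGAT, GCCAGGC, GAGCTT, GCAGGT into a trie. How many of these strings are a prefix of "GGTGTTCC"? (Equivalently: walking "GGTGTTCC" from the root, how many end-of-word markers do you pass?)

Check each prefix of "GGTGTTCC" against the stored set — each match is an end-marker on the path.
Prefixes of the query that are stored words: "GGTGTTCC"
Count: 1

1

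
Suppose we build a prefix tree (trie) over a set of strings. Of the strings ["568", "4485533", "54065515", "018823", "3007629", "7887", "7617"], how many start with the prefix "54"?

Traverse to the node for "54", then collect every word in that subtree.
Words under "54": 54065515
Count: 1

1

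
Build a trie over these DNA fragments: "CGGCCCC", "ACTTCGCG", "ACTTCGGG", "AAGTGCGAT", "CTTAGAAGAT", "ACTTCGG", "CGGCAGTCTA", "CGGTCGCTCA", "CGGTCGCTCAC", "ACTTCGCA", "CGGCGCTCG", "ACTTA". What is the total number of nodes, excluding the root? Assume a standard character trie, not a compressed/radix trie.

55

For each word, the new-node count is its length minus the longest prefix already in the trie:
  "CGGCCCC" → 7 new (C, G, G, C, C, C, C)
  "ACTTCGCG" → 8 new (A, C, T, T, C, G, C, G)
  "ACTTCGGG" → prefix "ACTTCG" already present; 2 new (G, G)
  "AAGTGCGAT" → prefix "A" already present; 8 new (A, G, T, G, C, G, A, T)
  "CTTAGAAGAT" → prefix "C" already present; 9 new (T, T, A, G, A, A, G, A, T)
  "ACTTCGG" → prefix "ACTTCGG" already present; 0 new (none)
  "CGGCAGTCTA" → prefix "CGGC" already present; 6 new (A, G, T, C, T, A)
  "CGGTCGCTCA" → prefix "CGG" already present; 7 new (T, C, G, C, T, C, A)
  "CGGTCGCTCAC" → prefix "CGGTCGCTCA" already present; 1 new (C)
  "ACTTCGCA" → prefix "ACTTCGC" already present; 1 new (A)
  "CGGCGCTCG" → prefix "CGGC" already present; 5 new (G, C, T, C, G)
  "ACTTA" → prefix "ACTT" already present; 1 new (A)
Total nodes = 7 + 8 + 2 + 8 + 9 + 0 + 6 + 7 + 1 + 1 + 5 + 1 = 55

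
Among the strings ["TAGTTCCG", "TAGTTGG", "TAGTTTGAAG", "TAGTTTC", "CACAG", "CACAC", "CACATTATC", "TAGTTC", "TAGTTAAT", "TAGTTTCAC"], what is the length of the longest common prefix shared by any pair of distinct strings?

Look for the deepest trie node that still has at least two words in its subtree.
"TAGTTTC" and "TAGTTTCAC" agree on "TAGTTTC" (7 characters) before diverging; nothing deeper is shared.
Longest shared-prefix length: 7

7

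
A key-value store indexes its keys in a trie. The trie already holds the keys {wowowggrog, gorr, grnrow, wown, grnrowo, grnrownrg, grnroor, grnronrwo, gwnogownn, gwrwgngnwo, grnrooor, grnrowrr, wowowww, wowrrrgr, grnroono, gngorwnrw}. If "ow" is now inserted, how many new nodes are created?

Nothing in the trie begins with "o"; the whole of "ow" is new.
2 − 0 = 2 new nodes.

2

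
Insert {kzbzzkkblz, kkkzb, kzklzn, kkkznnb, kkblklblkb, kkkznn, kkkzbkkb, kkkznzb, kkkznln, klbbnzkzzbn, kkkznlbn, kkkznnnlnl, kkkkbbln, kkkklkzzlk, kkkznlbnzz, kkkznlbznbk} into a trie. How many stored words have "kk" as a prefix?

13

Filter for entries beginning with "kk":
Matches: "kkblklblkb", "kkkkbbln", "kkkklkzzlk", "kkkzb", "kkkzbkkb", "kkkznlbn", "kkkznlbnzz", "kkkznlbznbk", "kkkznln", "kkkznn", "kkkznnb", "kkkznnnlnl", "kkkznzb"
Count: 13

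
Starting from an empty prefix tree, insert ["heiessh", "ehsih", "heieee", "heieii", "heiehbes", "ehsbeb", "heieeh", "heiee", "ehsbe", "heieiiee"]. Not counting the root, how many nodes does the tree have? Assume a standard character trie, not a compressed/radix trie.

26

Trie structure (* marks end of a word):
(root)
├─ e
│  └─ h
│     └─ s
│        ├─ b
│        │  └─ e *
│        │     └─ b *
│        └─ i
│           └─ h *
└─ h
   └─ e
      └─ i
         └─ e
            ├─ e *
            │  ├─ e *
            │  └─ h *
            ├─ h
            │  └─ b
            │     └─ e
            │        └─ s *
            ├─ i
            │  └─ i *
            │     └─ e
            │        └─ e *
            └─ s
               └─ s
                  └─ h *
Counting every labelled node above: 26.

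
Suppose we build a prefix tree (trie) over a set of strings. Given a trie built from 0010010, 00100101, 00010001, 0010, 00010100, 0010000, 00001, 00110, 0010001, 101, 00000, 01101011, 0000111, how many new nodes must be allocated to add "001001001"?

2

Walking "001001001" from the root, the first 7 characters ("0010010") follow existing edges; "0" is the first miss.
So 9 − 7 = 2 new nodes.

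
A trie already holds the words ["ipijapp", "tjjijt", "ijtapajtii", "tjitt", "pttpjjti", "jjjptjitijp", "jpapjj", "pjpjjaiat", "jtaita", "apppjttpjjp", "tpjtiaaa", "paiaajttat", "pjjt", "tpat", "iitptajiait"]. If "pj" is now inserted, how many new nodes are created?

Every character of "pj" already lies on an existing path (it is a prefix of some stored word).
No new nodes are needed: 0.

0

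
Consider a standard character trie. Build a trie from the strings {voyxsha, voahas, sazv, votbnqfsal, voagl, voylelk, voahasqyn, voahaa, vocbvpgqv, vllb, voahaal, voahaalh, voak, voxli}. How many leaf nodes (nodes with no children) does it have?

Leaves are exactly the stored words that no other stored word extends.
Those words: "sazv", "vllb", "voagl", "voahaalh", "voahasqyn", "voak", "vocbvpgqv", "votbnqfsal", "voxli", "voylelk", "voyxsha"
Leaf count: 11

11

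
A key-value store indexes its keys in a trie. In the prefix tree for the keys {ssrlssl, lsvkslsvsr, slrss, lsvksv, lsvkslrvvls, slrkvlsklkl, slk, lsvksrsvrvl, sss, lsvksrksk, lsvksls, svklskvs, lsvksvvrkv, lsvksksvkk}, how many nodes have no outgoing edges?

12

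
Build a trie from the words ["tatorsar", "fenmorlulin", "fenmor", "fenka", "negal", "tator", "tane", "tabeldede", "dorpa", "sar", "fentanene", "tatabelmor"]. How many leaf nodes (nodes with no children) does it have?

Leaves are exactly the stored words that no other stored word extends.
Those words: "dorpa", "fenka", "fenmorlulin", "fentanene", "negal", "sar", "tabeldede", "tane", "tatabelmor", "tatorsar"
Leaf count: 10

10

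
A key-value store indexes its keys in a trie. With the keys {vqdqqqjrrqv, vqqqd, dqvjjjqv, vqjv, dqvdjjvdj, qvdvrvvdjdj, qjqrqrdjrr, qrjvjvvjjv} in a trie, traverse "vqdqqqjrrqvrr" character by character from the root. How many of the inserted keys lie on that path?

1

Walk "vqdqqqjrrqvrr" from the root; an end-of-word marker is hit whenever a stored word is a prefix of "vqdqqqjrrqvrr".
Prefixes of the query that are stored words: "vqdqqqjrrqv"
Count: 1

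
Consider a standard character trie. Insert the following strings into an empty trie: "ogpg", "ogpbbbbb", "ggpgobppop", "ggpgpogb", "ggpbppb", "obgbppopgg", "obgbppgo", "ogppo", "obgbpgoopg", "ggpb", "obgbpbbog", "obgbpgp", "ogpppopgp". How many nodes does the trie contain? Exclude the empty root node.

Count nodes per top-level branch (shared prefixes stored once):
  'g'-branch (ggpb, ggpbppb, ggpgobppop, ggpgpogb): 18 nodes
  'o'-branch (obgbpbbog, obgbpgoopg, obgbpgp, obgbppgo, obgbppopgg, ogpbbbbb, ogpg, ogppo, ogpppopgp): 37 nodes
Sum: 55

55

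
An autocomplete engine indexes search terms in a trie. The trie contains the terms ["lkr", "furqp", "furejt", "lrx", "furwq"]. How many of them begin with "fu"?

Filter for entries beginning with "fu":
Words under "fu": furejt, furqp, furwq
Count: 3

3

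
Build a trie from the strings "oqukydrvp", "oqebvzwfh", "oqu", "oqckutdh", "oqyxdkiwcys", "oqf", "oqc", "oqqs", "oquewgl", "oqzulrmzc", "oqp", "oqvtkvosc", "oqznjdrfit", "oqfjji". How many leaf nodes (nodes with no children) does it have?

11

Leaves are exactly the stored words that no other stored word extends.
Those words: "oqckutdh", "oqebvzwfh", "oqfjji", "oqp", "oqqs", "oquewgl", "oqukydrvp", "oqvtkvosc", "oqyxdkiwcys", "oqznjdrfit", "oqzulrmzc"
Leaf count: 11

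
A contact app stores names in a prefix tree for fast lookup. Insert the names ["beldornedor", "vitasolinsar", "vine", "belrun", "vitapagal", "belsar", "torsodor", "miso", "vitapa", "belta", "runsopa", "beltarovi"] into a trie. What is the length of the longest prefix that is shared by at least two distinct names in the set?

6

Look for the deepest trie node that still has at least two words in its subtree.
"vitapa" and "vitapagal" agree on "vitapa" (6 characters) before diverging; nothing deeper is shared.
Longest shared-prefix length: 6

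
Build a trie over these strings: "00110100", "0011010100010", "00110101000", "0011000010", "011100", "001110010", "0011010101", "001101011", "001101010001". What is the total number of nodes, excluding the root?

Count nodes per top-level branch (shared prefixes stored once):
  '0'-branch (0011000010, 00110100, 00110101000, 001101010001, 0011010100010, 0011010101, 001101011, 001110010, 011100): 31 nodes
Sum: 31

31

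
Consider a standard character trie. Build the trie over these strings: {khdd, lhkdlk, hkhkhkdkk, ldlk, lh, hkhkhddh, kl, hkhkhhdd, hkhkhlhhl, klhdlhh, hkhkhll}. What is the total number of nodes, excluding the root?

39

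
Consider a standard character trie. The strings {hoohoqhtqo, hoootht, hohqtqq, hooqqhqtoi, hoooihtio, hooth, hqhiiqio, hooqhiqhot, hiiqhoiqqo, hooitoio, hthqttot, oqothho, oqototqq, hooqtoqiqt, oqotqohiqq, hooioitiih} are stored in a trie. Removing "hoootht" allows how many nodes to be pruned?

A node on "hoootht"'s path can go only if nothing else ends at it or branches off below it.
The suffix "tht" (3 nodes) is used only by "hoootht"; the node for "hooo" still has the child "i", so pruning stops there.
Nodes removed: 3

3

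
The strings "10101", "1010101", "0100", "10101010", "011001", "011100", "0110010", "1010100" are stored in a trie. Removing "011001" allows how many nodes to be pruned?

0

A node on "011001"'s path can go only if nothing else ends at it or branches off below it.
Every node on "011001" is still needed (e.g. by "0110010"), so nothing is freed.
Nodes removed: 0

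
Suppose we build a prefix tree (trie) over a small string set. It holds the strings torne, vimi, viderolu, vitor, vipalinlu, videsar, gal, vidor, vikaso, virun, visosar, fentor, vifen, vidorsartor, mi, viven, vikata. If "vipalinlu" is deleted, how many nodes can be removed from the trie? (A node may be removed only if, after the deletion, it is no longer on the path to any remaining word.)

7

After clearing the end-marker at "vipalinlu", prune upward until reaching a node still needed by another word.
The suffix "palinlu" (7 nodes) is used only by "vipalinlu"; the node for "vi" still has the child "m", so pruning stops there.
Nodes removed: 7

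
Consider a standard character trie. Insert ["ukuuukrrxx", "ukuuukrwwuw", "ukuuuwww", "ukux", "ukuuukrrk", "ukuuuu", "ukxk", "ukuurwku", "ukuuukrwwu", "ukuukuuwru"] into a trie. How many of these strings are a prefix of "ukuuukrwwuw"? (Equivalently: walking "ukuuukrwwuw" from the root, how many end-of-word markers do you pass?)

2

Walk "ukuuukrwwuw" from the root; an end-of-word marker is hit whenever a stored word is a prefix of "ukuuukrwwuw".
Prefixes of the query that are stored words: "ukuuukrwwu", "ukuuukrwwuw"
Count: 2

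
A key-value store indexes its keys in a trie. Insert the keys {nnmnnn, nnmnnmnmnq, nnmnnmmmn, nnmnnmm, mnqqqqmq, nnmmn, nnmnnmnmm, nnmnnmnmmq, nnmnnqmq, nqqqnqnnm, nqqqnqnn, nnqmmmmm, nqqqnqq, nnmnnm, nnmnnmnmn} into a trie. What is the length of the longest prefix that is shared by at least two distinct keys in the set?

Look for the deepest trie node that still has at least two words in its subtree.
e.g. "nnmnnmnmm" and "nnmnnmnmmq" share the prefix "nnmnnmnmm" of length 9; no pair shares a longer one.
Longest shared-prefix length: 9

9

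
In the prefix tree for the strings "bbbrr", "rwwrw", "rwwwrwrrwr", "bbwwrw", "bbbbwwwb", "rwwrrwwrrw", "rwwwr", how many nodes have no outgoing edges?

Leaves are exactly the stored words that no other stored word extends.
Those words: "bbbbwwwb", "bbbrr", "bbwwrw", "rwwrrwwrrw", "rwwrw", "rwwwrwrrwr"
Leaf count: 6

6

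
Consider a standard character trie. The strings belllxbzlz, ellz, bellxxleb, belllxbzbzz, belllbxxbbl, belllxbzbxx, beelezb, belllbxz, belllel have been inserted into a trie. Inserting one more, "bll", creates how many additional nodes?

The longest prefix of "bll" already in the trie is "b" (length 1).
New nodes needed: |"bll"| − 1 = 3 − 1 = 2.

2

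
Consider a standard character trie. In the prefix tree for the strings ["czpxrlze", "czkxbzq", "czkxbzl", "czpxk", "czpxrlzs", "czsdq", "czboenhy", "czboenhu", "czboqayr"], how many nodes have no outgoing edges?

Leaves are exactly the stored words that no other stored word extends.
Those words: "czboenhu", "czboenhy", "czboqayr", "czkxbzl", "czkxbzq", "czpxk", "czpxrlze", "czpxrlzs", "czsdq"
Leaf count: 9

9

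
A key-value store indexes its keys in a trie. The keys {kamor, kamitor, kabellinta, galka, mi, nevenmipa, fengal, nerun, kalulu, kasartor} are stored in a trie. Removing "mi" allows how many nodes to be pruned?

2

After clearing the end-marker at "mi", prune upward until reaching a node still needed by another word.
No other word shares any prefix with "mi", so all 2 of its nodes go.
Nodes removed: 2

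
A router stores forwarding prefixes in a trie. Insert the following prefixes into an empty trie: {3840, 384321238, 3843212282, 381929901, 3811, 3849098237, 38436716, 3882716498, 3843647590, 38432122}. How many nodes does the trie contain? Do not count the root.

Trace insertions, counting only characters that open a new branch:
  "3840" → 4 new (3, 8, 4, 0)
  "384321238" → prefix "384" already present; 6 new (3, 2, 1, 2, 3, 8)
  "3843212282" → prefix "3843212" already present; 3 new (2, 8, 2)
  "381929901" → prefix "38" already present; 7 new (1, 9, 2, 9, 9, 0, 1)
  "3811" → prefix "381" already present; 1 new (1)
  "3849098237" → prefix "384" already present; 7 new (9, 0, 9, 8, 2, 3, 7)
  "38436716" → prefix "3843" already present; 4 new (6, 7, 1, 6)
  "3882716498" → prefix "38" already present; 8 new (8, 2, 7, 1, 6, 4, 9, 8)
  "3843647590" → prefix "38436" already present; 5 new (4, 7, 5, 9, 0)
  "38432122" → prefix "38432122" already present; 0 new (none)
Total nodes = 4 + 6 + 3 + 7 + 1 + 7 + 4 + 8 + 5 + 0 = 45

45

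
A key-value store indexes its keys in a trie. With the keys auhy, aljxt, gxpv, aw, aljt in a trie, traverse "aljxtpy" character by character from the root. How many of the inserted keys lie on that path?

Check each prefix of "aljxtpy" against the stored set — each match is an end-marker on the path.
Prefixes of the query that are stored words: "aljxt"
Count: 1

1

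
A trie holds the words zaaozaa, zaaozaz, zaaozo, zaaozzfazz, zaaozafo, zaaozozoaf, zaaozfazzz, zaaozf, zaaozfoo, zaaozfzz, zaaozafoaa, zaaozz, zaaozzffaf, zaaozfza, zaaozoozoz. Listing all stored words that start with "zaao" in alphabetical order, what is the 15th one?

zaaozzffaf

DFS of the "zaao" subtree visits, in order: "zaaozaa", "zaaozafo", "zaaozafoaa", "zaaozaz", "zaaozf", "zaaozfazzz", "zaaozfoo", "zaaozfza", "zaaozfzz", "zaaozo", "zaaozoozoz", "zaaozozoaf", "zaaozz", "zaaozzfazz", "zaaozzffaf"
The 15th is zaaozzffaf.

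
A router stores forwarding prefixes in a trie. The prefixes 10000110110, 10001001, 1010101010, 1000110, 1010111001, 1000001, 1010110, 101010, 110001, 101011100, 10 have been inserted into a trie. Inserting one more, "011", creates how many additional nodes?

3

No existing word starts with "0", so every character of "011" needs a new node.
3 − 0 = 3 new nodes.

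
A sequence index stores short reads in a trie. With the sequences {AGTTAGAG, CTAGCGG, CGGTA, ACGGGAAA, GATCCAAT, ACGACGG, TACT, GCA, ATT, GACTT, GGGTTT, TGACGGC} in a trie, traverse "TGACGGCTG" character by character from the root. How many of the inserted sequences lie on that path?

Traverse "TGACGGCTG" character by character; count nodes along the way that are marked as word ends.
Prefixes of the query that are stored words: "TGACGGC"
Count: 1

1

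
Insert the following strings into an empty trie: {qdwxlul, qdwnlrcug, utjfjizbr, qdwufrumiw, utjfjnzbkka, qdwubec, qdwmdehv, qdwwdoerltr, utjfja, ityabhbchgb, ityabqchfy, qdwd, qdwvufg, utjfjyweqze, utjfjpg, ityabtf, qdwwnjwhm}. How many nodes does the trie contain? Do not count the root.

88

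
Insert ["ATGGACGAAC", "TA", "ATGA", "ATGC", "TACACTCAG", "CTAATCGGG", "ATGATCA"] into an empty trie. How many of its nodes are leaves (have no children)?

5

A leaf is a node with no children — equivalently, the end of a word that is not a proper prefix of any other stored word.
Those words: "ATGATCA", "ATGC", "ATGGACGAAC", "CTAATCGGG", "TACACTCAG"
Leaf count: 5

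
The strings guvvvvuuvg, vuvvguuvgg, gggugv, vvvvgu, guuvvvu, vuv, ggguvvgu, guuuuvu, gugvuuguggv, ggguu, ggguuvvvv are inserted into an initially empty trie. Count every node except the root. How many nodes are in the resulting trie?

57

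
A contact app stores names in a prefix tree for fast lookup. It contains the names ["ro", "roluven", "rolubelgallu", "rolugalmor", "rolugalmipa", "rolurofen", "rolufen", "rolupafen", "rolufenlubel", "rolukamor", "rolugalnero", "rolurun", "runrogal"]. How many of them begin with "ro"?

Walk to "ro"; the words in its subtree are exactly those with that prefix.
Words under "ro": ro, rolubelgallu, rolufen, rolufenlubel, rolugalmipa, rolugalmor, rolugalnero, rolukamor, rolupafen, rolurofen, rolurun, roluven
Count: 12

12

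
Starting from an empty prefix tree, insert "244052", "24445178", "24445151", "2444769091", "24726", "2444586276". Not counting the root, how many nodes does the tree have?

Trace insertions, counting only characters that open a new branch:
  "244052" → 6 new (2, 4, 4, 0, 5, 2)
  "24445178" → prefix "244" already present; 5 new (4, 5, 1, 7, 8)
  "24445151" → prefix "244451" already present; 2 new (5, 1)
  "2444769091" → prefix "2444" already present; 6 new (7, 6, 9, 0, 9, 1)
  "24726" → prefix "24" already present; 3 new (7, 2, 6)
  "2444586276" → prefix "24445" already present; 5 new (8, 6, 2, 7, 6)
Total nodes = 6 + 5 + 2 + 6 + 3 + 5 = 27

27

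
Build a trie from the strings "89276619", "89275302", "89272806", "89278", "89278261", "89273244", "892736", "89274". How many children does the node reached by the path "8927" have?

Walk "8927" from the root, arriving at one node.
Distinct next characters after "8927": 2, 3, 4, 5, 6, 8.
That node has 6 child edges.

6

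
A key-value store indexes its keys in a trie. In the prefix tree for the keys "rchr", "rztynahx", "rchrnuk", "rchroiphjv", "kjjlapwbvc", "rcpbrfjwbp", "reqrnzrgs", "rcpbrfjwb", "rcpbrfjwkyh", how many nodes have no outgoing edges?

7

A leaf is a node with no children — equivalently, the end of a word that is not a proper prefix of any other stored word.
Those words: "kjjlapwbvc", "rchrnuk", "rchroiphjv", "rcpbrfjwbp", "rcpbrfjwkyh", "reqrnzrgs", "rztynahx"
Leaf count: 7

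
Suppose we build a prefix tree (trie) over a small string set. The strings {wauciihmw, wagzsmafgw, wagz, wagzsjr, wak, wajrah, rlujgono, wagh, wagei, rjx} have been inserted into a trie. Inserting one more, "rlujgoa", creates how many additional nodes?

Walking "rlujgoa" from the root, the first 6 characters ("rlujgo") follow existing edges; "a" is the first miss.
So 7 − 6 = 1 new nodes.

1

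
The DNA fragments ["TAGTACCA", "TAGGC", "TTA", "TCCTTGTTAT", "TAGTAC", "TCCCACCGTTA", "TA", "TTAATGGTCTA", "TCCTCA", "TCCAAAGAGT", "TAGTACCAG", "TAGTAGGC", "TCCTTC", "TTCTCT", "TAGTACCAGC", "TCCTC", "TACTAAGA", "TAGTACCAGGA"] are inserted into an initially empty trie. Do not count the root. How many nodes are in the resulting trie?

64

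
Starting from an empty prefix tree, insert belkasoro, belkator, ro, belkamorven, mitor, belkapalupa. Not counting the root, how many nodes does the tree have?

31

Trie structure (* marks end of a word):
(root)
├─ b
│  └─ e
│     └─ l
│        └─ k
│           └─ a
│              ├─ m
│              │  └─ o
│              │     └─ r
│              │        └─ v
│              │           └─ e
│              │              └─ n *
│              ├─ p
│              │  └─ a
│              │     └─ l
│              │        └─ u
│              │           └─ p
│              │              └─ a *
│              ├─ s
│              │  └─ o
│              │     └─ r
│              │        └─ o *
│              └─ t
│                 └─ o
│                    └─ r *
├─ m
│  └─ i
│     └─ t
│        └─ o
│           └─ r *
└─ r
   └─ o *
Counting every labelled node above: 31.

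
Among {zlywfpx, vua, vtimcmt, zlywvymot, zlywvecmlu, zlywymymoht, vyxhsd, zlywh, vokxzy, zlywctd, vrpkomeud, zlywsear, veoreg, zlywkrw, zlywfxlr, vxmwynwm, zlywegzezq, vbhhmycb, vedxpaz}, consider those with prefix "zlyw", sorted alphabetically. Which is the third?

zlywfpx

DFS of the "zlyw" subtree visits, in order: "zlywctd", "zlywegzezq", "zlywfpx", "zlywfxlr", "zlywh", "zlywkrw", "zlywsear", "zlywvecmlu", "zlywvymot", "zlywymymoht"
Position 3: zlywfpx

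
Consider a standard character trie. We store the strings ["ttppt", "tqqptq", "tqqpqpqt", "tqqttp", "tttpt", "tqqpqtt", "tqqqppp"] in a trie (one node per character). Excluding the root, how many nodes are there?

26

Trace insertions, counting only characters that open a new branch:
  "ttppt" → 5 new (t, t, p, p, t)
  "tqqptq" → prefix "t" already present; 5 new (q, q, p, t, q)
  "tqqpqpqt" → prefix "tqqp" already present; 4 new (q, p, q, t)
  "tqqttp" → prefix "tqq" already present; 3 new (t, t, p)
  "tttpt" → prefix "tt" already present; 3 new (t, p, t)
  "tqqpqtt" → prefix "tqqpq" already present; 2 new (t, t)
  "tqqqppp" → prefix "tqq" already present; 4 new (q, p, p, p)
Total nodes = 5 + 5 + 4 + 3 + 3 + 2 + 4 = 26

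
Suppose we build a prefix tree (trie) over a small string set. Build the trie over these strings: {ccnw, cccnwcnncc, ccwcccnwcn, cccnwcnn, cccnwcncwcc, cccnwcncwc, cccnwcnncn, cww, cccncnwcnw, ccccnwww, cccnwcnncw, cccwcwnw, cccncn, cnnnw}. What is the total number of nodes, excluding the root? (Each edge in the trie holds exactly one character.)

48

For each word, the new-node count is its length minus the longest prefix already in the trie:
  "ccnw" → 4 new (c, c, n, w)
  "cccnwcnncc" → prefix "cc" already present; 8 new (c, n, w, c, n, n, c, c)
  "ccwcccnwcn" → prefix "cc" already present; 8 new (w, c, c, c, n, w, c, n)
  "cccnwcnn" → prefix "cccnwcnn" already present; 0 new (none)
  "cccnwcncwcc" → prefix "cccnwcn" already present; 4 new (c, w, c, c)
  "cccnwcncwc" → prefix "cccnwcncwc" already present; 0 new (none)
  "cccnwcnncn" → prefix "cccnwcnnc" already present; 1 new (n)
  "cww" → prefix "c" already present; 2 new (w, w)
  "cccncnwcnw" → prefix "cccn" already present; 6 new (c, n, w, c, n, w)
  "ccccnwww" → prefix "ccc" already present; 5 new (c, n, w, w, w)
  "cccnwcnncw" → prefix "cccnwcnnc" already present; 1 new (w)
  "cccwcwnw" → prefix "ccc" already present; 5 new (w, c, w, n, w)
  "cccncn" → prefix "cccncn" already present; 0 new (none)
  "cnnnw" → prefix "c" already present; 4 new (n, n, n, w)
Total nodes = 4 + 8 + 8 + 0 + 4 + 0 + 1 + 2 + 6 + 5 + 1 + 5 + 0 + 4 = 48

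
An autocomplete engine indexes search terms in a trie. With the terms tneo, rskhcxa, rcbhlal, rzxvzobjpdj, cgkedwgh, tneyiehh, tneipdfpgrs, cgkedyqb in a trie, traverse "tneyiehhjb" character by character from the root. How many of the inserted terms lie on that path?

1

Check each prefix of "tneyiehhjb" against the stored set — each match is an end-marker on the path.
Prefixes of the query that are stored words: "tneyiehh"
Count: 1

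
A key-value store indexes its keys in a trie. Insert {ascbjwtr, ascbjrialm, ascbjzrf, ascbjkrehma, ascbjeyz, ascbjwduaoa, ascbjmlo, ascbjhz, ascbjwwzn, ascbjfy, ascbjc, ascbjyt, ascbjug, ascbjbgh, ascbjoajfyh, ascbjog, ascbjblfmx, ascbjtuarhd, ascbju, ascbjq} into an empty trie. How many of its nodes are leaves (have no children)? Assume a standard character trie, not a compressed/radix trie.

19

Leaves are exactly the stored words that no other stored word extends.
Those words: "ascbjbgh", "ascbjblfmx", "ascbjc", "ascbjeyz", "ascbjfy", "ascbjhz", "ascbjkrehma", "ascbjmlo", "ascbjoajfyh", "ascbjog", "ascbjq", "ascbjrialm", "ascbjtuarhd", "ascbjug", "ascbjwduaoa", "ascbjwtr", "ascbjwwzn", "ascbjyt", "ascbjzrf"
Leaf count: 19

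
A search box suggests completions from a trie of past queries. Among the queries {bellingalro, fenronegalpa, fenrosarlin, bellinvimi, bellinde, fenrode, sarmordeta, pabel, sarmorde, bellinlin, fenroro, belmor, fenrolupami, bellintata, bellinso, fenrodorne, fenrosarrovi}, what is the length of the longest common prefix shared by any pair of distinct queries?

Look for the deepest trie node that still has at least two words in its subtree.
"fenrosarlin" and "fenrosarrovi" agree on "fenrosar" (8 characters) before diverging; nothing deeper is shared.
Longest shared-prefix length: 8

8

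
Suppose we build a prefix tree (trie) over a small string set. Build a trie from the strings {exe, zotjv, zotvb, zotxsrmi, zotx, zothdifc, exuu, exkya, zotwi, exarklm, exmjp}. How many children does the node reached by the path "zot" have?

5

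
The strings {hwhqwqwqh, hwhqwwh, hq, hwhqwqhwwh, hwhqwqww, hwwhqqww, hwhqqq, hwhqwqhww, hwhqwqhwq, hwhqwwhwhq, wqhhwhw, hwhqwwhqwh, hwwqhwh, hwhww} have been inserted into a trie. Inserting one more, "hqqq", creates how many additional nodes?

2

The longest prefix of "hqqq" already in the trie is "hq" (length 2).
Each of the 2 remaining characters creates one node.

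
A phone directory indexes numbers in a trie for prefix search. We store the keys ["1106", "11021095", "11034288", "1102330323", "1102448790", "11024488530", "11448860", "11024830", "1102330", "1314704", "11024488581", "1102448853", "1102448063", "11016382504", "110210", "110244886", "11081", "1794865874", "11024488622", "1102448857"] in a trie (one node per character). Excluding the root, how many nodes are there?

Insert word by word; a character creates a node only if that edge doesn't already exist:
  "1106" → 4 new (1, 1, 0, 6)
  "11021095" → prefix "110" already present; 5 new (2, 1, 0, 9, 5)
  "11034288" → prefix "110" already present; 5 new (3, 4, 2, 8, 8)
  "1102330323" → prefix "1102" already present; 6 new (3, 3, 0, 3, 2, 3)
  "1102448790" → prefix "1102" already present; 6 new (4, 4, 8, 7, 9, 0)
  "11024488530" → prefix "1102448" already present; 4 new (8, 5, 3, 0)
  "11448860" → prefix "11" already present; 6 new (4, 4, 8, 8, 6, 0)
  "11024830" → prefix "11024" already present; 3 new (8, 3, 0)
  "1102330" → prefix "1102330" already present; 0 new (none)
  "1314704" → prefix "1" already present; 6 new (3, 1, 4, 7, 0, 4)
  "11024488581" → prefix "110244885" already present; 2 new (8, 1)
  "1102448853" → prefix "1102448853" already present; 0 new (none)
  "1102448063" → prefix "1102448" already present; 3 new (0, 6, 3)
  "11016382504" → prefix "110" already present; 8 new (1, 6, 3, 8, 2, 5, 0, 4)
  "110210" → prefix "110210" already present; 0 new (none)
  "110244886" → prefix "11024488" already present; 1 new (6)
  "11081" → prefix "110" already present; 2 new (8, 1)
  "1794865874" → prefix "1" already present; 9 new (7, 9, 4, 8, 6, 5, 8, 7, 4)
  "11024488622" → prefix "110244886" already present; 2 new (2, 2)
  "1102448857" → prefix "110244885" already present; 1 new (7)
Total nodes = 4 + 5 + 5 + 6 + 6 + 4 + 6 + 3 + 0 + 6 + 2 + 0 + 3 + 8 + 0 + 1 + 2 + 9 + 2 + 1 = 73

73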